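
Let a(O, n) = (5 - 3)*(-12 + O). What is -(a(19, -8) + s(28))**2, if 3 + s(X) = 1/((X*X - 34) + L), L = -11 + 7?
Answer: -67354849/556516 ≈ -121.03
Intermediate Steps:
L = -4
a(O, n) = -24 + 2*O (a(O, n) = 2*(-12 + O) = -24 + 2*O)
s(X) = -3 + 1/(-38 + X**2) (s(X) = -3 + 1/((X*X - 34) - 4) = -3 + 1/((X**2 - 34) - 4) = -3 + 1/((-34 + X**2) - 4) = -3 + 1/(-38 + X**2))
-(a(19, -8) + s(28))**2 = -((-24 + 2*19) + (115 - 3*28**2)/(-38 + 28**2))**2 = -((-24 + 38) + (115 - 3*784)/(-38 + 784))**2 = -(14 + (115 - 2352)/746)**2 = -(14 + (1/746)*(-2237))**2 = -(14 - 2237/746)**2 = -(8207/746)**2 = -1*67354849/556516 = -67354849/556516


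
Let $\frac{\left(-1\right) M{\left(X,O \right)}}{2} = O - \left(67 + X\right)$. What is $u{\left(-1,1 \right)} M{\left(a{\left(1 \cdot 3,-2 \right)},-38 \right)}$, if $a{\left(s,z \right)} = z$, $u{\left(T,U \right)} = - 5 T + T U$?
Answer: $824$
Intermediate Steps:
$M{\left(X,O \right)} = 134 - 2 O + 2 X$ ($M{\left(X,O \right)} = - 2 \left(O - \left(67 + X\right)\right) = - 2 \left(-67 + O - X\right) = 134 - 2 O + 2 X$)
$u{\left(-1,1 \right)} M{\left(a{\left(1 \cdot 3,-2 \right)},-38 \right)} = - (-5 + 1) \left(134 - -76 + 2 \left(-2\right)\right) = \left(-1\right) \left(-4\right) \left(134 + 76 - 4\right) = 4 \cdot 206 = 824$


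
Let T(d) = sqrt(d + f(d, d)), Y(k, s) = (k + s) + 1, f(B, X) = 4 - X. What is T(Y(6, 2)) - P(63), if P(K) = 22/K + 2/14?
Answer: 95/63 ≈ 1.5079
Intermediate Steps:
Y(k, s) = 1 + k + s
P(K) = 1/7 + 22/K (P(K) = 22/K + 2*(1/14) = 22/K + 1/7 = 1/7 + 22/K)
T(d) = 2 (T(d) = sqrt(d + (4 - d)) = sqrt(4) = 2)
T(Y(6, 2)) - P(63) = 2 - (154 + 63)/(7*63) = 2 - 217/(7*63) = 2 - 1*31/63 = 2 - 31/63 = 95/63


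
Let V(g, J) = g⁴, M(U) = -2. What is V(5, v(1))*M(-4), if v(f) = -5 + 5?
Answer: -1250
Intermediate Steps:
v(f) = 0
V(5, v(1))*M(-4) = 5⁴*(-2) = 625*(-2) = -1250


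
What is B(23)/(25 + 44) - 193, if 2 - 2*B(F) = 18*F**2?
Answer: -18077/69 ≈ -261.99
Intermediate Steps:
B(F) = 1 - 9*F**2
B(23)/(25 + 44) - 193 = (1 - 9*23**2)/(25 + 44) - 193 = (1 - 9*529)/69 - 193 = (1 - 4761)/69 - 193 = (1/69)*(-4760) - 193 = -4760/69 - 193 = -18077/69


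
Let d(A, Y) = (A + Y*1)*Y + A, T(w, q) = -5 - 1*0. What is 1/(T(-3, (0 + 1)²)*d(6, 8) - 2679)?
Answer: -1/3269 ≈ -0.00030590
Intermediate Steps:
T(w, q) = -5 (T(w, q) = -5 + 0 = -5)
d(A, Y) = A + Y*(A + Y) (d(A, Y) = (A + Y)*Y + A = Y*(A + Y) + A = A + Y*(A + Y))
1/(T(-3, (0 + 1)²)*d(6, 8) - 2679) = 1/(-5*(6 + 8² + 6*8) - 2679) = 1/(-5*(6 + 64 + 48) - 2679) = 1/(-5*118 - 2679) = 1/(-590 - 2679) = 1/(-3269) = -1/3269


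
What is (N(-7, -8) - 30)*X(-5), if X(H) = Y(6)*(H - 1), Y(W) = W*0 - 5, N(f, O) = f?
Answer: -1110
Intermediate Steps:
Y(W) = -5 (Y(W) = 0 - 5 = -5)
X(H) = 5 - 5*H (X(H) = -5*(H - 1) = -5*(-1 + H) = 5 - 5*H)
(N(-7, -8) - 30)*X(-5) = (-7 - 30)*(5 - 5*(-5)) = -37*(5 + 25) = -37*30 = -1110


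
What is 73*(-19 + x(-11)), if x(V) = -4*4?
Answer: -2555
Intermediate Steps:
x(V) = -16
73*(-19 + x(-11)) = 73*(-19 - 16) = 73*(-35) = -2555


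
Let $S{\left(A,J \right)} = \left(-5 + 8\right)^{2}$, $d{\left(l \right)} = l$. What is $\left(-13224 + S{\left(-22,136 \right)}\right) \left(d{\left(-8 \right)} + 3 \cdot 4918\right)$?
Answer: $-194868390$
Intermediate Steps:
$S{\left(A,J \right)} = 9$ ($S{\left(A,J \right)} = 3^{2} = 9$)
$\left(-13224 + S{\left(-22,136 \right)}\right) \left(d{\left(-8 \right)} + 3 \cdot 4918\right) = \left(-13224 + 9\right) \left(-8 + 3 \cdot 4918\right) = - 13215 \left(-8 + 14754\right) = \left(-13215\right) 14746 = -194868390$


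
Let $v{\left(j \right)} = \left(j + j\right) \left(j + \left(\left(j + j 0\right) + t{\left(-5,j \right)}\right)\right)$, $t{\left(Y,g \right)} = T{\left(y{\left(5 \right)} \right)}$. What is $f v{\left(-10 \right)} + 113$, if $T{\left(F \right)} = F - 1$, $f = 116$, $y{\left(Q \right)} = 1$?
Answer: $46513$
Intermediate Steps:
$T{\left(F \right)} = -1 + F$ ($T{\left(F \right)} = F - 1 = -1 + F$)
$t{\left(Y,g \right)} = 0$ ($t{\left(Y,g \right)} = -1 + 1 = 0$)
$v{\left(j \right)} = 4 j^{2}$ ($v{\left(j \right)} = \left(j + j\right) \left(j + \left(\left(j + j 0\right) + 0\right)\right) = 2 j \left(j + \left(\left(j + 0\right) + 0\right)\right) = 2 j \left(j + \left(j + 0\right)\right) = 2 j \left(j + j\right) = 2 j 2 j = 4 j^{2}$)
$f v{\left(-10 \right)} + 113 = 116 \cdot 4 \left(-10\right)^{2} + 113 = 116 \cdot 4 \cdot 100 + 113 = 116 \cdot 400 + 113 = 46400 + 113 = 46513$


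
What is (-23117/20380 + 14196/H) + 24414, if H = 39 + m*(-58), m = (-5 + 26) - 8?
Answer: 5468425241/224180 ≈ 24393.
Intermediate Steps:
m = 13 (m = 21 - 8 = 13)
H = -715 (H = 39 + 13*(-58) = 39 - 754 = -715)
(-23117/20380 + 14196/H) + 24414 = (-23117/20380 + 14196/(-715)) + 24414 = (-23117*1/20380 + 14196*(-1/715)) + 24414 = (-23117/20380 - 1092/55) + 24414 = -4705279/224180 + 24414 = 5468425241/224180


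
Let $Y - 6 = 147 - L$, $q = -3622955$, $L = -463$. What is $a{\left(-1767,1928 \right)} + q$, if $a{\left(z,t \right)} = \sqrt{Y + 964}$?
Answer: $-3622955 + 2 \sqrt{395} \approx -3.6229 \cdot 10^{6}$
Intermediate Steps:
$Y = 616$ ($Y = 6 + \left(147 - -463\right) = 6 + \left(147 + 463\right) = 6 + 610 = 616$)
$a{\left(z,t \right)} = 2 \sqrt{395}$ ($a{\left(z,t \right)} = \sqrt{616 + 964} = \sqrt{1580} = 2 \sqrt{395}$)
$a{\left(-1767,1928 \right)} + q = 2 \sqrt{395} - 3622955 = -3622955 + 2 \sqrt{395}$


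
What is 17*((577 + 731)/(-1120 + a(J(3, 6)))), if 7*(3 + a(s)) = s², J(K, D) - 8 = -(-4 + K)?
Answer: -38913/1945 ≈ -20.007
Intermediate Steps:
J(K, D) = 12 - K (J(K, D) = 8 - (-4 + K) = 8 + (4 - K) = 12 - K)
a(s) = -3 + s²/7
17*((577 + 731)/(-1120 + a(J(3, 6)))) = 17*((577 + 731)/(-1120 + (-3 + (12 - 1*3)²/7))) = 17*(1308/(-1120 + (-3 + (12 - 3)²/7))) = 17*(1308/(-1120 + (-3 + (⅐)*9²))) = 17*(1308/(-1120 + (-3 + (⅐)*81))) = 17*(1308/(-1120 + (-3 + 81/7))) = 17*(1308/(-1120 + 60/7)) = 17*(1308/(-7780/7)) = 17*(1308*(-7/7780)) = 17*(-2289/1945) = -38913/1945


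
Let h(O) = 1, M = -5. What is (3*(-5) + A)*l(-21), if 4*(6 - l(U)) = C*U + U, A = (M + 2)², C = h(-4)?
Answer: -99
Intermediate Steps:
C = 1
A = 9 (A = (-5 + 2)² = (-3)² = 9)
l(U) = 6 - U/2 (l(U) = 6 - (1*U + U)/4 = 6 - (U + U)/4 = 6 - U/2)
(3*(-5) + A)*l(-21) = (3*(-5) + 9)*(6 - ½*(-21)) = (-15 + 9)*(6 + 21/2) = -6*33/2 = -99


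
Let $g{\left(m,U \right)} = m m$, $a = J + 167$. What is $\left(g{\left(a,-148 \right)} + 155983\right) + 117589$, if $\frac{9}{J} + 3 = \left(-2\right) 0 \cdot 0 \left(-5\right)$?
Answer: $300468$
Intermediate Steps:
$J = -3$ ($J = \frac{9}{-3 + \left(-2\right) 0 \cdot 0 \left(-5\right)} = \frac{9}{-3 + 0 \cdot 0} = \frac{9}{-3 + 0} = \frac{9}{-3} = 9 \left(- \frac{1}{3}\right) = -3$)
$a = 164$ ($a = -3 + 167 = 164$)
$g{\left(m,U \right)} = m^{2}$
$\left(g{\left(a,-148 \right)} + 155983\right) + 117589 = \left(164^{2} + 155983\right) + 117589 = \left(26896 + 155983\right) + 117589 = 182879 + 117589 = 300468$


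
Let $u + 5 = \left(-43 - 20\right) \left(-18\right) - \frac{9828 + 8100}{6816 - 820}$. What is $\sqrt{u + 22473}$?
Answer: $\frac{2 \sqrt{13256749771}}{1499} \approx 153.62$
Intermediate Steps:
$u = \frac{1687889}{1499}$ ($u = -5 + \left(\left(-43 - 20\right) \left(-18\right) - \frac{9828 + 8100}{6816 - 820}\right) = -5 - \left(-1134 + \frac{17928}{5996}\right) = -5 + \left(1134 - 17928 \cdot \frac{1}{5996}\right) = -5 + \left(1134 - \frac{4482}{1499}\right) = -5 + \frac{1695384}{1499} = \frac{1687889}{1499} \approx 1126.0$)
$\sqrt{u + 22473} = \sqrt{\frac{1687889}{1499} + 22473} = \sqrt{\frac{35374916}{1499}} = \frac{2 \sqrt{13256749771}}{1499}$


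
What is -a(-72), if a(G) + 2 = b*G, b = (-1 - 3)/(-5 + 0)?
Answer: 298/5 ≈ 59.600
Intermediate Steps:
b = ⅘ (b = -4/(-5) = -4*(-⅕) = ⅘ ≈ 0.80000)
a(G) = -2 + 4*G/5
-a(-72) = -(-2 + (⅘)*(-72)) = -(-2 - 288/5) = -1*(-298/5) = 298/5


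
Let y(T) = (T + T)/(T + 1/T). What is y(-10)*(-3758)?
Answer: -751600/101 ≈ -7441.6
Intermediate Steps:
y(T) = 2*T/(T + 1/T) (y(T) = (2*T)/(T + 1/T) = 2*T/(T + 1/T))
y(-10)*(-3758) = (2*(-10)²/(1 + (-10)²))*(-3758) = (2*100/(1 + 100))*(-3758) = (2*100/101)*(-3758) = (2*100*(1/101))*(-3758) = (200/101)*(-3758) = -751600/101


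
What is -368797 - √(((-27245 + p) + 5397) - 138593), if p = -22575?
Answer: -368797 - 2*I*√45754 ≈ -3.688e+5 - 427.8*I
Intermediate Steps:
-368797 - √(((-27245 + p) + 5397) - 138593) = -368797 - √(((-27245 - 22575) + 5397) - 138593) = -368797 - √((-49820 + 5397) - 138593) = -368797 - √(-44423 - 138593) = -368797 - √(-183016) = -368797 - 2*I*√45754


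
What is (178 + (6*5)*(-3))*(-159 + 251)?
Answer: 8096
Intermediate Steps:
(178 + (6*5)*(-3))*(-159 + 251) = (178 + 30*(-3))*92 = (178 - 90)*92 = 88*92 = 8096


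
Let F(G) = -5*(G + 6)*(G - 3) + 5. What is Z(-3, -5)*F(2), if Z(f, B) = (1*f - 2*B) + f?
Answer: 180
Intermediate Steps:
Z(f, B) = -2*B + 2*f (Z(f, B) = (f - 2*B) + f = -2*B + 2*f)
F(G) = 5 - 5*(-3 + G)*(6 + G) (F(G) = -5*(6 + G)*(-3 + G) + 5 = -5*(-3 + G)*(6 + G) + 5 = 5 - 5*(-3 + G)*(6 + G))
Z(-3, -5)*F(2) = (-2*(-5) + 2*(-3))*(95 - 15*2 - 5*2²) = (10 - 6)*(95 - 30 - 5*4) = 4*(95 - 30 - 20) = 4*45 = 180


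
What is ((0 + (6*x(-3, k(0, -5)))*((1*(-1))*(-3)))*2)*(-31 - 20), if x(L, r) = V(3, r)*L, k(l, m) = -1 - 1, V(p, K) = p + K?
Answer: 5508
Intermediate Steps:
V(p, K) = K + p
k(l, m) = -2
x(L, r) = L*(3 + r) (x(L, r) = (r + 3)*L = (3 + r)*L = L*(3 + r))
((0 + (6*x(-3, k(0, -5)))*((1*(-1))*(-3)))*2)*(-31 - 20) = ((0 + (6*(-3*(3 - 2)))*((1*(-1))*(-3)))*2)*(-31 - 20) = ((0 + (6*(-3*1))*(-1*(-3)))*2)*(-51) = ((0 + (6*(-3))*3)*2)*(-51) = ((0 - 18*3)*2)*(-51) = ((0 - 54)*2)*(-51) = -54*2*(-51) = -108*(-51) = 5508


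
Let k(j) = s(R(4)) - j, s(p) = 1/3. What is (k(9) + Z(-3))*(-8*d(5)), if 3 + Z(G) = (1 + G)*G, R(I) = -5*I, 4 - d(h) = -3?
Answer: 952/3 ≈ 317.33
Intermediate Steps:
d(h) = 7 (d(h) = 4 - 1*(-3) = 4 + 3 = 7)
s(p) = 1/3
k(j) = 1/3 - j
Z(G) = -3 + G*(1 + G) (Z(G) = -3 + (1 + G)*G = -3 + G*(1 + G))
(k(9) + Z(-3))*(-8*d(5)) = ((1/3 - 1*9) + (-3 - 3 + (-3)**2))*(-8*7) = ((1/3 - 9) + (-3 - 3 + 9))*(-56) = (-26/3 + 3)*(-56) = -17/3*(-56) = 952/3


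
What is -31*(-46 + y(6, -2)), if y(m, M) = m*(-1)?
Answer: 1612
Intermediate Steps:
y(m, M) = -m
-31*(-46 + y(6, -2)) = -31*(-46 - 1*6) = -31*(-46 - 6) = -31*(-52) = 1612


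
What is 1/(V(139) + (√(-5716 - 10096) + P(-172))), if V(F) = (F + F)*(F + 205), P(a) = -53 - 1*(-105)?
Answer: 23921/2288860917 - I*√3953/4577721834 ≈ 1.0451e-5 - 1.3735e-8*I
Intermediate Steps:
P(a) = 52 (P(a) = -53 + 105 = 52)
V(F) = 2*F*(205 + F) (V(F) = (2*F)*(205 + F) = 2*F*(205 + F))
1/(V(139) + (√(-5716 - 10096) + P(-172))) = 1/(2*139*(205 + 139) + (√(-5716 - 10096) + 52)) = 1/(2*139*344 + (√(-15812) + 52)) = 1/(95632 + (2*I*√3953 + 52)) = 1/(95632 + (52 + 2*I*√3953)) = 1/(95684 + 2*I*√3953)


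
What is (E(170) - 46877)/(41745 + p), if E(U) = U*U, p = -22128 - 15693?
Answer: -17977/3924 ≈ -4.5813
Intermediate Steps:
p = -37821
E(U) = U**2
(E(170) - 46877)/(41745 + p) = (170**2 - 46877)/(41745 - 37821) = (28900 - 46877)/3924 = -17977*1/3924 = -17977/3924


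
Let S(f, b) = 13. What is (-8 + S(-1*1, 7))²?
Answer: 25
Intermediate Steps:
(-8 + S(-1*1, 7))² = (-8 + 13)² = 5² = 25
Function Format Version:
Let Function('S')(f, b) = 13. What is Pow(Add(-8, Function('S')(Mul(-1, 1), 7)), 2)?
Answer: 25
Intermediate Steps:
Pow(Add(-8, Function('S')(Mul(-1, 1), 7)), 2) = Pow(Add(-8, 13), 2) = Pow(5, 2) = 25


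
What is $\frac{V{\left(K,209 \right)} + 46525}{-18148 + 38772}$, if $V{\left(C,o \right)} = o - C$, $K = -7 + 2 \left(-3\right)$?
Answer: $\frac{46747}{20624} \approx 2.2666$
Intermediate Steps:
$K = -13$ ($K = -7 - 6 = -13$)
$\frac{V{\left(K,209 \right)} + 46525}{-18148 + 38772} = \frac{\left(209 - -13\right) + 46525}{-18148 + 38772} = \frac{\left(209 + 13\right) + 46525}{20624} = \left(222 + 46525\right) \frac{1}{20624} = 46747 \cdot \frac{1}{20624} = \frac{46747}{20624}$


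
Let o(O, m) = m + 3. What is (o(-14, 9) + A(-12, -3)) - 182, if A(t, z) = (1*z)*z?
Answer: -161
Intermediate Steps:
A(t, z) = z**2 (A(t, z) = z*z = z**2)
o(O, m) = 3 + m
(o(-14, 9) + A(-12, -3)) - 182 = ((3 + 9) + (-3)**2) - 182 = (12 + 9) - 182 = 21 - 182 = -161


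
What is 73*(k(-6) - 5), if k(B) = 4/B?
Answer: -1241/3 ≈ -413.67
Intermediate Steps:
73*(k(-6) - 5) = 73*(4/(-6) - 5) = 73*(4*(-1/6) - 5) = 73*(-2/3 - 5) = 73*(-17/3) = -1241/3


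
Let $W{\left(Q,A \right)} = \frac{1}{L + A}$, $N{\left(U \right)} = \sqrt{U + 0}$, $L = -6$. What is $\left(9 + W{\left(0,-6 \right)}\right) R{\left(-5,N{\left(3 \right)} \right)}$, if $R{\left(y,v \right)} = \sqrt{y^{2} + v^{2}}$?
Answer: $\frac{107 \sqrt{7}}{6} \approx 47.183$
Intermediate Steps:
$N{\left(U \right)} = \sqrt{U}$
$R{\left(y,v \right)} = \sqrt{v^{2} + y^{2}}$
$W{\left(Q,A \right)} = \frac{1}{-6 + A}$
$\left(9 + W{\left(0,-6 \right)}\right) R{\left(-5,N{\left(3 \right)} \right)} = \left(9 + \frac{1}{-6 - 6}\right) \sqrt{\left(\sqrt{3}\right)^{2} + \left(-5\right)^{2}} = \left(9 + \frac{1}{-12}\right) \sqrt{3 + 25} = \left(9 - \frac{1}{12}\right) \sqrt{28} = \frac{107 \cdot 2 \sqrt{7}}{12} = \frac{107 \sqrt{7}}{6}$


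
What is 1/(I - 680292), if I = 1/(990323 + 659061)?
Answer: -1649384/1122062740127 ≈ -1.4700e-6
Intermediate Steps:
I = 1/1649384 ≈ 6.0629e-7
1/(I - 680292) = 1/(1/1649384 - 680292) = 1/(-1122062740127/1649384) = -1649384/1122062740127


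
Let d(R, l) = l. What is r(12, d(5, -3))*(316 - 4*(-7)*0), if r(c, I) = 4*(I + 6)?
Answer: 3792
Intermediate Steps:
r(c, I) = 24 + 4*I (r(c, I) = 4*(6 + I) = 24 + 4*I)
r(12, d(5, -3))*(316 - 4*(-7)*0) = (24 + 4*(-3))*(316 - 4*(-7)*0) = (24 - 12)*(316 + 28*0) = 12*(316 + 0) = 12*316 = 3792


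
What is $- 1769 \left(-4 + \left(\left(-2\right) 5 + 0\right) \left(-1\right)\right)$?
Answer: $-10614$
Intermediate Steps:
$- 1769 \left(-4 + \left(\left(-2\right) 5 + 0\right) \left(-1\right)\right) = - 1769 \left(-4 + \left(-10 + 0\right) \left(-1\right)\right) = - 1769 \left(-4 - -10\right) = - 1769 \left(-4 + 10\right) = \left(-1769\right) 6 = -10614$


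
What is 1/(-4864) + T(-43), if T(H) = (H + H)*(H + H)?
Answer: 35974143/4864 ≈ 7396.0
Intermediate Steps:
T(H) = 4*H**2 (T(H) = (2*H)*(2*H) = 4*H**2)
1/(-4864) + T(-43) = 1/(-4864) + 4*(-43)**2 = -1/4864 + 4*1849 = -1/4864 + 7396 = 35974143/4864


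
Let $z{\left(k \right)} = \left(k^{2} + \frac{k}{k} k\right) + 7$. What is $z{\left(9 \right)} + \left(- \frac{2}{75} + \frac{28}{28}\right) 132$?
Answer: $\frac{5637}{25} \approx 225.48$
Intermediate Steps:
$z{\left(k \right)} = 7 + k + k^{2}$ ($z{\left(k \right)} = \left(k^{2} + 1 k\right) + 7 = \left(k^{2} + k\right) + 7 = \left(k + k^{2}\right) + 7 = 7 + k + k^{2}$)
$z{\left(9 \right)} + \left(- \frac{2}{75} + \frac{28}{28}\right) 132 = \left(7 + 9 + 9^{2}\right) + \left(- \frac{2}{75} + \frac{28}{28}\right) 132 = \left(7 + 9 + 81\right) + \left(\left(-2\right) \frac{1}{75} + 28 \cdot \frac{1}{28}\right) 132 = 97 + \left(- \frac{2}{75} + 1\right) 132 = 97 + \frac{73}{75} \cdot 132 = 97 + \frac{3212}{25} = \frac{5637}{25}$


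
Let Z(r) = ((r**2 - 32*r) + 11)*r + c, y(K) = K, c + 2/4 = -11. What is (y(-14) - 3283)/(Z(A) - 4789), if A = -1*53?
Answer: 6594/488297 ≈ 0.013504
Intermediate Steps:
c = -23/2 (c = -1/2 - 11 = -23/2 ≈ -11.500)
A = -53
Z(r) = -23/2 + r*(11 + r**2 - 32*r) (Z(r) = ((r**2 - 32*r) + 11)*r - 23/2 = (11 + r**2 - 32*r)*r - 23/2 = r*(11 + r**2 - 32*r) - 23/2 = -23/2 + r*(11 + r**2 - 32*r))
(y(-14) - 3283)/(Z(A) - 4789) = (-14 - 3283)/((-23/2 + (-53)**3 - 32*(-53)**2 + 11*(-53)) - 4789) = -3297/((-23/2 - 148877 - 32*2809 - 583) - 4789) = -3297/((-23/2 - 148877 - 89888 - 583) - 4789) = -3297/(-478719/2 - 4789) = -3297/(-488297/2) = -3297*(-2/488297) = 6594/488297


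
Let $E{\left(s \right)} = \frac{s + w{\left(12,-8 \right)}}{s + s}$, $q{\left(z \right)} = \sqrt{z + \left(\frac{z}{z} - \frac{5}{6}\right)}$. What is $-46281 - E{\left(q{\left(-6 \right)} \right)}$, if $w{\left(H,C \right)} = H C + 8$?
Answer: $- \frac{92563}{2} - \frac{44 i \sqrt{210}}{35} \approx -46282.0 - 18.218 i$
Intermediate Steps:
$w{\left(H,C \right)} = 8 + C H$ ($w{\left(H,C \right)} = C H + 8 = 8 + C H$)
$q{\left(z \right)} = \sqrt{\frac{1}{6} + z}$ ($q{\left(z \right)} = \sqrt{z + \left(1 - \frac{5}{6}\right)} = \sqrt{z + \frac{1}{6}} = \sqrt{\frac{1}{6} + z}$)
$E{\left(s \right)} = \frac{-88 + s}{2 s}$ ($E{\left(s \right)} = \frac{s + \left(8 - 96\right)}{s + s} = \frac{s + \left(8 - 96\right)}{2 s} = \left(s - 88\right) \frac{1}{2 s} = \left(-88 + s\right) \frac{1}{2 s} = \frac{-88 + s}{2 s}$)
$-46281 - E{\left(q{\left(-6 \right)} \right)} = -46281 - \frac{-88 + \frac{\sqrt{6 + 36 \left(-6\right)}}{6}}{2 \frac{\sqrt{6 + 36 \left(-6\right)}}{6}} = -46281 - \frac{-88 + \frac{\sqrt{6 - 216}}{6}}{2 \frac{\sqrt{6 - 216}}{6}} = -46281 - \frac{-88 + \frac{\sqrt{-210}}{6}}{2 \frac{\sqrt{-210}}{6}} = -46281 - \frac{-88 + \frac{i \sqrt{210}}{6}}{2 \frac{i \sqrt{210}}{6}} = -46281 - \frac{- \frac{i \sqrt{210}}{35} \left(-88 + \frac{i \sqrt{210}}{6}\right)}{2} = -46281 - - \frac{i \sqrt{210} \left(-88 + \frac{i \sqrt{210}}{6}\right)}{70} = -46281 + \frac{i \sqrt{210} \left(-88 + \frac{i \sqrt{210}}{6}\right)}{70}$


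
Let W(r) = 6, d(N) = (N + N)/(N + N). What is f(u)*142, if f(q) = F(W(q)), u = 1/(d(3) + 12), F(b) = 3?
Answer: 426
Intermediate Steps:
d(N) = 1 (d(N) = (2*N)/((2*N)) = (2*N)*(1/(2*N)) = 1)
u = 1/13 (u = 1/(1 + 12) = 1/13 ≈ 0.076923)
f(q) = 3
f(u)*142 = 3*142 = 426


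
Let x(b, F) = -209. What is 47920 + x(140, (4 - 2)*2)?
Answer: 47711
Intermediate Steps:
47920 + x(140, (4 - 2)*2) = 47920 - 209 = 47711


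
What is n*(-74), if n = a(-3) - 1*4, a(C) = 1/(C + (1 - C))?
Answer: 222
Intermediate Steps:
a(C) = 1 (a(C) = 1/1 = 1)
n = -3 (n = 1 - 1*4 = 1 - 4 = -3)
n*(-74) = -3*(-74) = 222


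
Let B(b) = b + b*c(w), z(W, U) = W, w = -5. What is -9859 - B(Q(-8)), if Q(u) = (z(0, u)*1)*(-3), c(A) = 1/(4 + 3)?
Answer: -9859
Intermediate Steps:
c(A) = ⅐ (c(A) = 1/7 = ⅐)
Q(u) = 0 (Q(u) = (0*1)*(-3) = 0*(-3) = 0)
B(b) = 8*b/7 (B(b) = b + b*(⅐) = b + b/7 = 8*b/7)
-9859 - B(Q(-8)) = -9859 - 8*0/7 = -9859 - 1*0 = -9859 + 0 = -9859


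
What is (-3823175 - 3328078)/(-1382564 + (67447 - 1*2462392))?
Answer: 7151253/3777509 ≈ 1.8931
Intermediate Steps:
(-3823175 - 3328078)/(-1382564 + (67447 - 1*2462392)) = -7151253/(-1382564 + (67447 - 2462392)) = -7151253/(-1382564 - 2394945) = -7151253/(-3777509) = -7151253*(-1/3777509) = 7151253/3777509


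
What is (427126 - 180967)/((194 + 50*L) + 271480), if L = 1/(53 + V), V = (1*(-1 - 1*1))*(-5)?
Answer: 15508017/17115512 ≈ 0.90608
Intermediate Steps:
V = 10 (V = (1*(-1 - 1))*(-5) = (1*(-2))*(-5) = -2*(-5) = 10)
L = 1/63 (L = 1/(53 + 10) = 1/63 ≈ 0.015873)
(427126 - 180967)/((194 + 50*L) + 271480) = (427126 - 180967)/((194 + 50*(1/63)) + 271480) = 246159/((194 + 50/63) + 271480) = 246159/(12272/63 + 271480) = 246159/(17115512/63) = 246159*(63/17115512) = 15508017/17115512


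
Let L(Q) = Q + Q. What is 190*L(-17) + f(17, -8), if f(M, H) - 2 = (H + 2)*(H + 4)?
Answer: -6434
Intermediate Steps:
L(Q) = 2*Q
f(M, H) = 2 + (2 + H)*(4 + H) (f(M, H) = 2 + (H + 2)*(H + 4) = 2 + (2 + H)*(4 + H))
190*L(-17) + f(17, -8) = 190*(2*(-17)) + (10 + (-8)² + 6*(-8)) = 190*(-34) + (10 + 64 - 48) = -6460 + 26 = -6434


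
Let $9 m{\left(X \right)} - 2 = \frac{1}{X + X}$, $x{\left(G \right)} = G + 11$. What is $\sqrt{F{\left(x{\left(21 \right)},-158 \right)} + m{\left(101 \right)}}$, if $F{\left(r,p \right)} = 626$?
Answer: $\frac{\sqrt{25552394}}{202} \approx 25.024$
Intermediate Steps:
$x{\left(G \right)} = 11 + G$
$m{\left(X \right)} = \frac{2}{9} + \frac{1}{18 X}$ ($m{\left(X \right)} = \frac{2}{9} + \frac{1}{9 \left(X + X\right)} = \frac{2}{9} + \frac{1}{9 \cdot 2 X} = \frac{2}{9} + \frac{\frac{1}{2} \frac{1}{X}}{9} = \frac{2}{9} + \frac{1}{18 X}$)
$\sqrt{F{\left(x{\left(21 \right)},-158 \right)} + m{\left(101 \right)}} = \sqrt{626 + \frac{1 + 4 \cdot 101}{18 \cdot 101}} = \sqrt{626 + \frac{1}{18} \cdot \frac{1}{101} \left(1 + 404\right)} = \sqrt{626 + \frac{1}{18} \cdot \frac{1}{101} \cdot 405} = \sqrt{626 + \frac{45}{202}} = \sqrt{\frac{126497}{202}} = \frac{\sqrt{25552394}}{202}$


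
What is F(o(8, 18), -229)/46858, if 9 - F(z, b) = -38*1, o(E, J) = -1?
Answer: 47/46858 ≈ 0.0010030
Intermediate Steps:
F(z, b) = 47 (F(z, b) = 9 - (-38) = 9 - 1*(-38) = 9 + 38 = 47)
F(o(8, 18), -229)/46858 = 47/46858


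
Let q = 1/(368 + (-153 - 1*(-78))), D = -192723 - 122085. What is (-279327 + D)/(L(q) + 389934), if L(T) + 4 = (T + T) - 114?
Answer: -11605437/7614406 ≈ -1.5241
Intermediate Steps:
D = -314808
q = 1/293 (q = 1/(368 + (-153 + 78)) = 1/(368 - 75) = 1/293 ≈ 0.0034130)
L(T) = -118 + 2*T (L(T) = -4 + ((T + T) - 114) = -4 + (2*T - 114) = -4 + (-114 + 2*T) = -118 + 2*T)
(-279327 + D)/(L(q) + 389934) = (-279327 - 314808)/((-118 + 2*(1/293)) + 389934) = -594135/((-118 + 2/293) + 389934) = -594135/(-34572/293 + 389934) = -594135/114216090/293 = -594135*293/114216090 = -11605437/7614406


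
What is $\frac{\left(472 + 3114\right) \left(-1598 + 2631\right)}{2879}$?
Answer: $\frac{3704338}{2879} \approx 1286.7$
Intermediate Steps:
$\frac{\left(472 + 3114\right) \left(-1598 + 2631\right)}{2879} = 3586 \cdot 1033 \cdot \frac{1}{2879} = 3704338 \cdot \frac{1}{2879} = \frac{3704338}{2879}$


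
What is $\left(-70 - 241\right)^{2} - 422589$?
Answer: $-325868$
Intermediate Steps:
$\left(-70 - 241\right)^{2} - 422589 = \left(-311\right)^{2} - 422589 = 96721 - 422589 = -325868$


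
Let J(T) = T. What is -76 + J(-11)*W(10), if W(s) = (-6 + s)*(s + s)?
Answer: -956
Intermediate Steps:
W(s) = 2*s*(-6 + s) (W(s) = (-6 + s)*(2*s) = 2*s*(-6 + s))
-76 + J(-11)*W(10) = -76 - 22*10*(-6 + 10) = -76 - 22*10*4 = -76 - 11*80 = -76 - 880 = -956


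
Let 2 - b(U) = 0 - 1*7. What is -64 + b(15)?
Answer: -55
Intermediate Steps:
b(U) = 9 (b(U) = 2 - (0 - 1*7) = 2 - (0 - 7) = 2 - 1*(-7) = 2 + 7 = 9)
-64 + b(15) = -64 + 9 = -55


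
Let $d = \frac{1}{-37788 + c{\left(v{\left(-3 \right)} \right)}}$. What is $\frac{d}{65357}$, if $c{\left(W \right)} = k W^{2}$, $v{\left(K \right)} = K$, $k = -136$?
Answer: $- \frac{1}{2549707284} \approx -3.922 \cdot 10^{-10}$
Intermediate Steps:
$c{\left(W \right)} = - 136 W^{2}$
$d = - \frac{1}{39012}$ ($d = \frac{1}{-37788 - 136 \left(-3\right)^{2}} = \frac{1}{-37788 - 1224} = \frac{1}{-39012} = - \frac{1}{39012} \approx -2.5633 \cdot 10^{-5}$)
$\frac{d}{65357} = - \frac{1}{39012 \cdot 65357} = \left(- \frac{1}{39012}\right) \frac{1}{65357} = - \frac{1}{2549707284}$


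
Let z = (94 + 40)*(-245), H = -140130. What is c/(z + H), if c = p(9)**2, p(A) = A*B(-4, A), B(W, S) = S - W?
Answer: -13689/172960 ≈ -0.079145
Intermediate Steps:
p(A) = A*(4 + A) (p(A) = A*(A - 1*(-4)) = A*(A + 4) = A*(4 + A))
z = -32830 (z = 134*(-245) = -32830)
c = 13689 (c = (9*(4 + 9))**2 = (9*13)**2 = 117**2 = 13689)
c/(z + H) = 13689/(-32830 - 140130) = 13689/(-172960) = 13689*(-1/172960) = -13689/172960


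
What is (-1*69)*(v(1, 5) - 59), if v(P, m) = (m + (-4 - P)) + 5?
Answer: 3726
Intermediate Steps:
v(P, m) = 1 + m - P (v(P, m) = (-4 + m - P) + 5 = 1 + m - P)
(-1*69)*(v(1, 5) - 59) = (-1*69)*((1 + 5 - 1*1) - 59) = -69*((1 + 5 - 1) - 59) = -69*(5 - 59) = -69*(-54) = 3726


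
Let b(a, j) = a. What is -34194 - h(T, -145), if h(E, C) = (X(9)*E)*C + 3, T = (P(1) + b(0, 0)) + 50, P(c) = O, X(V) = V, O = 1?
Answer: 32358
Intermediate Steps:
P(c) = 1
T = 51 (T = (1 + 0) + 50 = 1 + 50 = 51)
h(E, C) = 3 + 9*C*E (h(E, C) = (9*E)*C + 3 = 9*C*E + 3 = 3 + 9*C*E)
-34194 - h(T, -145) = -34194 - (3 + 9*(-145)*51) = -34194 - (3 - 66555) = -34194 - 1*(-66552) = -34194 + 66552 = 32358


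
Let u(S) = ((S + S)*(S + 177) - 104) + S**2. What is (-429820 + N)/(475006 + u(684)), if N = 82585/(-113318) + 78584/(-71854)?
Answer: -1749880195860671/8633359798846316 ≈ -0.20269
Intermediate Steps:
u(S) = -104 + S**2 + 2*S*(177 + S) (u(S) = ((2*S)*(177 + S) - 104) + S**2 = (2*S*(177 + S) - 104) + S**2 = (-104 + 2*S*(177 + S)) + S**2 = -104 + S**2 + 2*S*(177 + S))
N = -7419522151/4071175786 (N = 82585*(-1/113318) + 78584*(-1/71854) = -82585/113318 - 39292/35927 = -7419522151/4071175786 ≈ -1.8225)
(-429820 + N)/(475006 + u(684)) = (-429820 - 7419522151/4071175786)/(475006 + (-104 + 3*684**2 + 354*684)) = -1749880195860671/(4071175786*(475006 + (-104 + 3*467856 + 242136))) = -1749880195860671/(4071175786*(475006 + (-104 + 1403568 + 242136))) = -1749880195860671/(4071175786*(475006 + 1645600)) = -1749880195860671/4071175786/2120606 = -1749880195860671/4071175786*1/2120606 = -1749880195860671/8633359798846316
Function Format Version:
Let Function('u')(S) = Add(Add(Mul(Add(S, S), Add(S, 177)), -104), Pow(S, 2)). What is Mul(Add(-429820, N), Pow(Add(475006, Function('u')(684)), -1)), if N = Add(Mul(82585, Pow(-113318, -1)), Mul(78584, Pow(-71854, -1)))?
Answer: Rational(-1749880195860671, 8633359798846316) ≈ -0.20269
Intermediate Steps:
Function('u')(S) = Add(-104, Pow(S, 2), Mul(2, S, Add(177, S))) (Function('u')(S) = Add(Add(Mul(Mul(2, S), Add(177, S)), -104), Pow(S, 2)) = Add(Add(Mul(2, S, Add(177, S)), -104), Pow(S, 2)) = Add(Add(-104, Mul(2, S, Add(177, S))), Pow(S, 2)) = Add(-104, Pow(S, 2), Mul(2, S, Add(177, S))))
N = Rational(-7419522151, 4071175786) (N = Add(Mul(82585, Rational(-1, 113318)), Mul(78584, Rational(-1, 71854))) = Add(Rational(-82585, 113318), Rational(-39292, 35927)) = Rational(-7419522151, 4071175786) ≈ -1.8225)
Mul(Add(-429820, N), Pow(Add(475006, Function('u')(684)), -1)) = Mul(Add(-429820, Rational(-7419522151, 4071175786)), Pow(Add(475006, Add(-104, Mul(3, Pow(684, 2)), Mul(354, 684))), -1)) = Mul(Rational(-1749880195860671, 4071175786), Pow(Add(475006, Add(-104, Mul(3, 467856), 242136)), -1)) = Mul(Rational(-1749880195860671, 4071175786), Pow(Add(475006, Add(-104, 1403568, 242136)), -1)) = Mul(Rational(-1749880195860671, 4071175786), Pow(Add(475006, 1645600), -1)) = Mul(Rational(-1749880195860671, 4071175786), Pow(2120606, -1)) = Mul(Rational(-1749880195860671, 4071175786), Rational(1, 2120606)) = Rational(-1749880195860671, 8633359798846316)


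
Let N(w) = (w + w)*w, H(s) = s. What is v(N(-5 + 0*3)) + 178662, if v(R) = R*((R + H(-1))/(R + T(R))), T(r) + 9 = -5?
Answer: 3217141/18 ≈ 1.7873e+5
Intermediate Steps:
T(r) = -14 (T(r) = -9 - 5 = -14)
N(w) = 2*w² (N(w) = (2*w)*w = 2*w²)
v(R) = R*(-1 + R)/(-14 + R) (v(R) = R*((R - 1)/(R - 14)) = R*((-1 + R)/(-14 + R)) = R*(-1 + R)/(-14 + R))
v(N(-5 + 0*3)) + 178662 = (2*(-5 + 0*3)²)*(-1 + 2*(-5 + 0*3)²)/(-14 + 2*(-5 + 0*3)²) + 178662 = (2*(-5 + 0)²)*(-1 + 2*(-5 + 0)²)/(-14 + 2*(-5 + 0)²) + 178662 = (2*(-5)²)*(-1 + 2*(-5)²)/(-14 + 2*(-5)²) + 178662 = (2*25)*(-1 + 2*25)/(-14 + 2*25) + 178662 = 50*(-1 + 50)/(-14 + 50) + 178662 = 50*49/36 + 178662 = 50*(1/36)*49 + 178662 = 1225/18 + 178662 = 3217141/18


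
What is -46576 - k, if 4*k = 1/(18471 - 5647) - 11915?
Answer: -2236364537/51296 ≈ -43597.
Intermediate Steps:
k = -152797959/51296 (k = (1/(18471 - 5647) - 11915)/4 = (1/12824 - 11915)/4 = (¼)*(-152797959/12824) = -152797959/51296 ≈ -2978.8)
-46576 - k = -46576 - 1*(-152797959/51296) = -46576 + 152797959/51296 = -2236364537/51296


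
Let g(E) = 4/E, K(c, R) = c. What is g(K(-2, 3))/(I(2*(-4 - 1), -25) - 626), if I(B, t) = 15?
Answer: 2/611 ≈ 0.0032733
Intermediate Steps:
g(K(-2, 3))/(I(2*(-4 - 1), -25) - 626) = (4/(-2))/(15 - 626) = (4*(-½))/(-611) = -2*(-1/611) = 2/611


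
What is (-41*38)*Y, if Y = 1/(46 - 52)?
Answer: 779/3 ≈ 259.67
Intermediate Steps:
Y = -⅙ (Y = 1/(-6) = -⅙ ≈ -0.16667)
(-41*38)*Y = -41*38*(-⅙) = -1558*(-⅙) = 779/3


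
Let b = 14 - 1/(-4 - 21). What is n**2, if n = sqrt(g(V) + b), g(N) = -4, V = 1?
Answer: 251/25 ≈ 10.040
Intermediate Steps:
b = 351/25 (b = 14 - 1/(-25) = 14 - 1*(-1/25) = 14 + 1/25 = 351/25 ≈ 14.040)
n = sqrt(251)/5 (n = sqrt(-4 + 351/25) = sqrt(251/25) = sqrt(251)/5 ≈ 3.1686)
n**2 = (sqrt(251)/5)**2 = 251/25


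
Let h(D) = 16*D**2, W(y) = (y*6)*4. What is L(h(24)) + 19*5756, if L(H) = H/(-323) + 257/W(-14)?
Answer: 11865876605/108528 ≈ 1.0933e+5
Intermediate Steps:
W(y) = 24*y (W(y) = (6*y)*4 = 24*y)
L(H) = -257/336 - H/323 (L(H) = H/(-323) + 257/((24*(-14))) = H*(-1/323) + 257/(-336) = -H/323 + 257*(-1/336) = -H/323 - 257/336 = -257/336 - H/323)
L(h(24)) + 19*5756 = (-257/336 - 16*24**2/323) + 19*5756 = (-257/336 - 16*576/323) + 109364 = (-257/336 - 1/323*9216) + 109364 = (-257/336 - 9216/323) + 109364 = -3179587/108528 + 109364 = 11865876605/108528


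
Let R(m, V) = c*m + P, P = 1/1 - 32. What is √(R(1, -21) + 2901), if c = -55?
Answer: √2815 ≈ 53.057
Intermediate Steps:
P = -31 (P = 1 - 32 = -31)
R(m, V) = -31 - 55*m (R(m, V) = -55*m - 31 = -31 - 55*m)
√(R(1, -21) + 2901) = √((-31 - 55*1) + 2901) = √((-31 - 55) + 2901) = √(-86 + 2901) = √2815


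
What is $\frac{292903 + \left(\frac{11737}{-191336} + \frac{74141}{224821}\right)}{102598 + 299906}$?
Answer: $\frac{12599629761893267}{17314253284943424} \approx 0.7277$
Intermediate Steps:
$\frac{292903 + \left(\frac{11737}{-191336} + \frac{74141}{224821}\right)}{102598 + 299906} = \frac{292903 + \left(11737 \left(- \frac{1}{191336}\right) + 74141 \cdot \frac{1}{224821}\right)}{402504} = \left(292903 + \left(- \frac{11737}{191336} + \frac{74141}{224821}\right)\right) \frac{1}{402504} = \left(292903 + \frac{11547118299}{43016350856}\right) \frac{1}{402504} = \frac{12599629761893267}{43016350856} \cdot \frac{1}{402504} = \frac{12599629761893267}{17314253284943424}$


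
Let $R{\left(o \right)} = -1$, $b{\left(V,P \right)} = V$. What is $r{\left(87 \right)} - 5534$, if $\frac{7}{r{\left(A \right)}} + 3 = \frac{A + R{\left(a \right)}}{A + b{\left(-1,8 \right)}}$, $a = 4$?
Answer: $- \frac{11075}{2} \approx -5537.5$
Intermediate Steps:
$r{\left(A \right)} = - \frac{7}{2}$ ($r{\left(A \right)} = \frac{7}{-3 + \frac{A - 1}{A - 1}} = \frac{7}{-3 + \frac{-1 + A}{-1 + A}} = \frac{7}{-3 + 1} = \frac{7}{-2} = 7 \left(- \frac{1}{2}\right) = - \frac{7}{2}$)
$r{\left(87 \right)} - 5534 = - \frac{7}{2} - 5534 = - \frac{11075}{2}$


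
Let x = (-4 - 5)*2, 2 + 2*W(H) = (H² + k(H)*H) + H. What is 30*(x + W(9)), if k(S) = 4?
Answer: 1320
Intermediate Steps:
W(H) = -1 + H²/2 + 5*H/2 (W(H) = -1 + ((H² + 4*H) + H)/2 = -1 + (H² + 5*H)/2 = -1 + (H²/2 + 5*H/2) = -1 + H²/2 + 5*H/2)
x = -18 (x = -9*2 = -18)
30*(x + W(9)) = 30*(-18 + (-1 + (½)*9² + (5/2)*9)) = 30*(-18 + (-1 + (½)*81 + 45/2)) = 30*(-18 + (-1 + 81/2 + 45/2)) = 30*(-18 + 62) = 30*44 = 1320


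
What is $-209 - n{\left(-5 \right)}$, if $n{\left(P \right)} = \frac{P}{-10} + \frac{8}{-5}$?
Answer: $- \frac{2079}{10} \approx -207.9$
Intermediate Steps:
$n{\left(P \right)} = - \frac{8}{5} - \frac{P}{10}$ ($n{\left(P \right)} = P \left(- \frac{1}{10}\right) + 8 \left(- \frac{1}{5}\right) = - \frac{P}{10} - \frac{8}{5} = - \frac{8}{5} - \frac{P}{10}$)
$-209 - n{\left(-5 \right)} = -209 - \left(- \frac{8}{5} - - \frac{1}{2}\right) = -209 - \left(- \frac{8}{5} + \frac{1}{2}\right) = -209 - - \frac{11}{10} = -209 + \frac{11}{10} = - \frac{2079}{10}$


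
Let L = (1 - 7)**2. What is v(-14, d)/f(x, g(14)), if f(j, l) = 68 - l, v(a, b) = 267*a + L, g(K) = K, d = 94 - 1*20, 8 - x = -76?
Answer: -617/9 ≈ -68.556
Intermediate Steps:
x = 84 (x = 8 - 1*(-76) = 8 + 76 = 84)
d = 74 (d = 94 - 20 = 74)
L = 36 (L = (-6)**2 = 36)
v(a, b) = 36 + 267*a (v(a, b) = 267*a + 36 = 36 + 267*a)
v(-14, d)/f(x, g(14)) = (36 + 267*(-14))/(68 - 1*14) = (36 - 3738)/(68 - 14) = -3702/54 = -3702*1/54 = -617/9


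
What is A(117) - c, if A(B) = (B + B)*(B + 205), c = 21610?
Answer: 53738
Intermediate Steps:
A(B) = 2*B*(205 + B) (A(B) = (2*B)*(205 + B) = 2*B*(205 + B))
A(117) - c = 2*117*(205 + 117) - 1*21610 = 2*117*322 - 21610 = 75348 - 21610 = 53738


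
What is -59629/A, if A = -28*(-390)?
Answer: -59629/10920 ≈ -5.4605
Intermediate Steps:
A = 10920
-59629/A = -59629/10920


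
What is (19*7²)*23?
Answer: 21413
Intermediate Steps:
(19*7²)*23 = (19*49)*23 = 931*23 = 21413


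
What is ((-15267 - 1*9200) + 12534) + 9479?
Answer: -2454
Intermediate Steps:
((-15267 - 1*9200) + 12534) + 9479 = ((-15267 - 9200) + 12534) + 9479 = (-24467 + 12534) + 9479 = -11933 + 9479 = -2454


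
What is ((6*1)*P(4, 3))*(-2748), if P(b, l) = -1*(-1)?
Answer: -16488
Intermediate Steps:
P(b, l) = 1
((6*1)*P(4, 3))*(-2748) = ((6*1)*1)*(-2748) = (6*1)*(-2748) = 6*(-2748) = -16488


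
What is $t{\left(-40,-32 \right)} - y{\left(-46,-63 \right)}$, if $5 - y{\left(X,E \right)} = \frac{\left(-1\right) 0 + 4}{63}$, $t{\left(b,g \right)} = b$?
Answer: $- \frac{2831}{63} \approx -44.937$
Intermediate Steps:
$y{\left(X,E \right)} = \frac{311}{63}$ ($y{\left(X,E \right)} = 5 - \frac{\left(-1\right) 0 + 4}{63} = 5 - \left(0 + 4\right) \frac{1}{63} = 5 - 4 \cdot \frac{1}{63} = 5 - \frac{4}{63} = \frac{311}{63}$)
$t{\left(-40,-32 \right)} - y{\left(-46,-63 \right)} = -40 - \frac{311}{63} = - \frac{2831}{63}$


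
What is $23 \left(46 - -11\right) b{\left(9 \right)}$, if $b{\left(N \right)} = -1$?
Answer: $-1311$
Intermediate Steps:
$23 \left(46 - -11\right) b{\left(9 \right)} = 23 \left(46 - -11\right) \left(-1\right) = 23 \left(46 + 11\right) \left(-1\right) = 23 \cdot 57 \left(-1\right) = 1311 \left(-1\right) = -1311$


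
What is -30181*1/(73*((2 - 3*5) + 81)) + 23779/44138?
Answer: -607045011/109550516 ≈ -5.5412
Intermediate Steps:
-30181*1/(73*((2 - 3*5) + 81)) + 23779/44138 = -30181*1/(73*((2 - 15) + 81)) + 23779*(1/44138) = -30181*1/(73*(-13 + 81)) + 23779/44138 = -30181/(73*68) + 23779/44138 = -30181/4964 + 23779/44138 = -607045011/109550516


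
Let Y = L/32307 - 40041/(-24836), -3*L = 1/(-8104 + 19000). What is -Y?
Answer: -10571336678755/6557022000144 ≈ -1.6122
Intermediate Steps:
L = -1/32688 (L = -1/(3*(-8104 + 19000)) = -1/3/10896 = -1/3*1/10896 = -1/32688 ≈ -3.0592e-5)
Y = 10571336678755/6557022000144 (Y = -1/32688/32307 - 40041/(-24836) = -1/32688*1/32307 - 40041*(-1/24836) = -1/1056051216 + 40041/24836 = 10571336678755/6557022000144 ≈ 1.6122)
-Y = -1*10571336678755/6557022000144 = -10571336678755/6557022000144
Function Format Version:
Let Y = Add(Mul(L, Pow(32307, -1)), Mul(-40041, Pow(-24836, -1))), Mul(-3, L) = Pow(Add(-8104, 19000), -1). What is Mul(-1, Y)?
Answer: Rational(-10571336678755, 6557022000144) ≈ -1.6122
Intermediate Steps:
L = Rational(-1, 32688) (L = Mul(Rational(-1, 3), Pow(Add(-8104, 19000), -1)) = Mul(Rational(-1, 3), Pow(10896, -1)) = Mul(Rational(-1, 3), Rational(1, 10896)) = Rational(-1, 32688) ≈ -3.0592e-5)
Y = Rational(10571336678755, 6557022000144) (Y = Add(Mul(Rational(-1, 32688), Pow(32307, -1)), Mul(-40041, Pow(-24836, -1))) = Add(Mul(Rational(-1, 32688), Rational(1, 32307)), Mul(-40041, Rational(-1, 24836))) = Add(Rational(-1, 1056051216), Rational(40041, 24836)) = Rational(10571336678755, 6557022000144) ≈ 1.6122)
Mul(-1, Y) = Mul(-1, Rational(10571336678755, 6557022000144)) = Rational(-10571336678755, 6557022000144)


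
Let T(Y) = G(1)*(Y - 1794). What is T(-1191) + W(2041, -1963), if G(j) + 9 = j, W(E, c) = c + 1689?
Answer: 23606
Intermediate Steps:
W(E, c) = 1689 + c
G(j) = -9 + j
T(Y) = 14352 - 8*Y (T(Y) = (-9 + 1)*(Y - 1794) = -8*(-1794 + Y) = 14352 - 8*Y)
T(-1191) + W(2041, -1963) = (14352 - 8*(-1191)) + (1689 - 1963) = (14352 + 9528) - 274 = 23880 - 274 = 23606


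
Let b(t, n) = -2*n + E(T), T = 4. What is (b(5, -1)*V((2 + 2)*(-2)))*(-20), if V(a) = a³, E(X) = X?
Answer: 61440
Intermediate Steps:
b(t, n) = 4 - 2*n (b(t, n) = -2*n + 4 = 4 - 2*n)
(b(5, -1)*V((2 + 2)*(-2)))*(-20) = ((4 - 2*(-1))*((2 + 2)*(-2))³)*(-20) = ((4 + 2)*(4*(-2))³)*(-20) = (6*(-8)³)*(-20) = (6*(-512))*(-20) = -3072*(-20) = 61440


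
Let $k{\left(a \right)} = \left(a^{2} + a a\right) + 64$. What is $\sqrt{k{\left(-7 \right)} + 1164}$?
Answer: $\sqrt{1326} \approx 36.414$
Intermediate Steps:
$k{\left(a \right)} = 64 + 2 a^{2}$ ($k{\left(a \right)} = \left(a^{2} + a^{2}\right) + 64 = 2 a^{2} + 64 = 64 + 2 a^{2}$)
$\sqrt{k{\left(-7 \right)} + 1164} = \sqrt{\left(64 + 2 \left(-7\right)^{2}\right) + 1164} = \sqrt{\left(64 + 2 \cdot 49\right) + 1164} = \sqrt{\left(64 + 98\right) + 1164} = \sqrt{162 + 1164} = \sqrt{1326}$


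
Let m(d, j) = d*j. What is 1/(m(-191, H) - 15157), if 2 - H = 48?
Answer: -1/6371 ≈ -0.00015696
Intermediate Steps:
H = -46 (H = 2 - 1*48 = 2 - 48 = -46)
1/(m(-191, H) - 15157) = 1/(-191*(-46) - 15157) = 1/(8786 - 15157) = 1/(-6371) = -1/6371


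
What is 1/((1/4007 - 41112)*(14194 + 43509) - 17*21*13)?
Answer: -4007/9505767482936 ≈ -4.2153e-10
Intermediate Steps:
1/((1/4007 - 41112)*(14194 + 43509) - 17*21*13) = 1/((1/4007 - 41112)*57703 - 357*13) = 1/(-164735783/4007*57703 - 4641) = 1/(-9505748886449/4007 - 4641) = 1/(-9505767482936/4007) = -4007/9505767482936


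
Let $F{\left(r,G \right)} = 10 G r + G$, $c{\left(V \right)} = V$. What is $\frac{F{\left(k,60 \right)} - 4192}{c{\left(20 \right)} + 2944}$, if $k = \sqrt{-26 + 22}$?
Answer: $- \frac{1033}{741} + \frac{100 i}{247} \approx -1.3941 + 0.40486 i$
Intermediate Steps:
$k = 2 i$ ($k = \sqrt{-4} = 2 i \approx 2.0 i$)
$F{\left(r,G \right)} = G + 10 G r$ ($F{\left(r,G \right)} = 10 G r + G = G + 10 G r$)
$\frac{F{\left(k,60 \right)} - 4192}{c{\left(20 \right)} + 2944} = \frac{60 \left(1 + 10 \cdot 2 i\right) - 4192}{20 + 2944} = \frac{60 \left(1 + 20 i\right) - 4192}{2964} = \left(\left(60 + 1200 i\right) - 4192\right) \frac{1}{2964} = \left(-4132 + 1200 i\right) \frac{1}{2964} = - \frac{1033}{741} + \frac{100 i}{247}$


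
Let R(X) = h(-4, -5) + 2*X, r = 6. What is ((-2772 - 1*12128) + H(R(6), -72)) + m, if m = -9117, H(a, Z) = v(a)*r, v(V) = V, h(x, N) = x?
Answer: -23969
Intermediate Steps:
R(X) = -4 + 2*X
H(a, Z) = 6*a (H(a, Z) = a*6 = 6*a)
((-2772 - 1*12128) + H(R(6), -72)) + m = ((-2772 - 1*12128) + 6*(-4 + 2*6)) - 9117 = ((-2772 - 12128) + 6*(-4 + 12)) - 9117 = (-14900 + 6*8) - 9117 = (-14900 + 48) - 9117 = -14852 - 9117 = -23969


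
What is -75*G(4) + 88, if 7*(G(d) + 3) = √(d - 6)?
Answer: 313 - 75*I*√2/7 ≈ 313.0 - 15.152*I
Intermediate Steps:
G(d) = -3 + √(-6 + d)/7 (G(d) = -3 + √(d - 6)/7 = -3 + √(-6 + d)/7)
-75*G(4) + 88 = -75*(-3 + √(-6 + 4)/7) + 88 = -75*(-3 + √(-2)/7) + 88 = -75*(-3 + (I*√2)/7) + 88 = -75*(-3 + I*√2/7) + 88 = (225 - 75*I*√2/7) + 88 = 313 - 75*I*√2/7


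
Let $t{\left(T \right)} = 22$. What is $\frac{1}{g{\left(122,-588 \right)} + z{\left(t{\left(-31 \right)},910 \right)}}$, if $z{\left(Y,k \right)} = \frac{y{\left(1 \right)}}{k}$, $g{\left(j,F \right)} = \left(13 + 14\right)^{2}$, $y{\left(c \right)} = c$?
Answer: $\frac{910}{663391} \approx 0.0013717$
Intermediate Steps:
$g{\left(j,F \right)} = 729$ ($g{\left(j,F \right)} = 27^{2} = 729$)
$z{\left(Y,k \right)} = \frac{1}{k}$ ($z{\left(Y,k \right)} = 1 \frac{1}{k} = \frac{1}{k}$)
$\frac{1}{g{\left(122,-588 \right)} + z{\left(t{\left(-31 \right)},910 \right)}} = \frac{1}{729 + \frac{1}{910}} = \frac{1}{\frac{663391}{910}} = \frac{910}{663391}$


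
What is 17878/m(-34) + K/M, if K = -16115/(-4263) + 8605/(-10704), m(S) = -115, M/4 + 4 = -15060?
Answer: -5461831437999879/35133147768320 ≈ -155.46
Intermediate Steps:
M = -60256 (M = -16 + 4*(-15060) = -16 - 60240 = -60256)
K = 15090205/5070128 (K = -16115*(-1/4263) + 8605*(-1/10704) = 16115/4263 - 8605/10704 = 15090205/5070128 ≈ 2.9763)
17878/m(-34) + K/M = 17878/(-115) + (15090205/5070128)/(-60256) = 17878*(-1/115) + (15090205/5070128)*(-1/60256) = -17878/115 - 15090205/305505632768 = -5461831437999879/35133147768320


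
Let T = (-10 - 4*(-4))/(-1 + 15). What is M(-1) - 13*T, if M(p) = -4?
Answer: -67/7 ≈ -9.5714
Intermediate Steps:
T = 3/7 (T = (-10 + 16)/14 = 6*(1/14) = 3/7 ≈ 0.42857)
M(-1) - 13*T = -4 - 13*3/7 = -4 - 39/7 = -67/7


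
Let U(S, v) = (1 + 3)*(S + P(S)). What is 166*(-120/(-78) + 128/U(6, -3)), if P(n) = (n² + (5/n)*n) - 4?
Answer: 211816/559 ≈ 378.92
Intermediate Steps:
P(n) = 1 + n² (P(n) = (n² + 5) - 4 = (5 + n²) - 4 = 1 + n²)
U(S, v) = 4 + 4*S + 4*S² (U(S, v) = (1 + 3)*(S + (1 + S²)) = 4*(1 + S + S²) = 4 + 4*S + 4*S²)
166*(-120/(-78) + 128/U(6, -3)) = 166*(-120/(-78) + 128/(4 + 4*6 + 4*6²)) = 166*(-120*(-1/78) + 128/(4 + 24 + 4*36)) = 166*(20/13 + 128/(4 + 24 + 144)) = 166*(20/13 + 128/172) = 166*(20/13 + 128*(1/172)) = 166*(20/13 + 32/43) = 166*(1276/559) = 211816/559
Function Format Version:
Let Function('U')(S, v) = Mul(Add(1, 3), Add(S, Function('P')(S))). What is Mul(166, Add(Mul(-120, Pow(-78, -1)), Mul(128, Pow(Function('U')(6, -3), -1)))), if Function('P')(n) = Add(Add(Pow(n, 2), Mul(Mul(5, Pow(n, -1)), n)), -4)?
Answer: Rational(211816, 559) ≈ 378.92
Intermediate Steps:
Function('P')(n) = Add(1, Pow(n, 2)) (Function('P')(n) = Add(Add(Pow(n, 2), 5), -4) = Add(Add(5, Pow(n, 2)), -4) = Add(1, Pow(n, 2)))
Function('U')(S, v) = Add(4, Mul(4, S), Mul(4, Pow(S, 2))) (Function('U')(S, v) = Mul(Add(1, 3), Add(S, Add(1, Pow(S, 2)))) = Mul(4, Add(1, S, Pow(S, 2))) = Add(4, Mul(4, S), Mul(4, Pow(S, 2))))
Mul(166, Add(Mul(-120, Pow(-78, -1)), Mul(128, Pow(Function('U')(6, -3), -1)))) = Mul(166, Add(Mul(-120, Pow(-78, -1)), Mul(128, Pow(Add(4, Mul(4, 6), Mul(4, Pow(6, 2))), -1)))) = Mul(166, Add(Mul(-120, Rational(-1, 78)), Mul(128, Pow(Add(4, 24, Mul(4, 36)), -1)))) = Mul(166, Add(Rational(20, 13), Mul(128, Pow(Add(4, 24, 144), -1)))) = Mul(166, Add(Rational(20, 13), Mul(128, Pow(172, -1)))) = Mul(166, Add(Rational(20, 13), Mul(128, Rational(1, 172)))) = Mul(166, Add(Rational(20, 13), Rational(32, 43))) = Mul(166, Rational(1276, 559)) = Rational(211816, 559)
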